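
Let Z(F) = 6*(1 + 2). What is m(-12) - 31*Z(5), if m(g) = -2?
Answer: -560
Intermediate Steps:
Z(F) = 18 (Z(F) = 6*3 = 18)
m(-12) - 31*Z(5) = -2 - 31*18 = -2 - 558 = -560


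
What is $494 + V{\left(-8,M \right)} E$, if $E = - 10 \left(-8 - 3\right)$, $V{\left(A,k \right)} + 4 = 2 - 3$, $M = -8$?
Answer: $-56$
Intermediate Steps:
$V{\left(A,k \right)} = -5$ ($V{\left(A,k \right)} = -4 + \left(2 - 3\right) = -4 - 1 = -5$)
$E = 110$ ($E = \left(-10\right) \left(-11\right) = 110$)
$494 + V{\left(-8,M \right)} E = 494 - 550 = -56$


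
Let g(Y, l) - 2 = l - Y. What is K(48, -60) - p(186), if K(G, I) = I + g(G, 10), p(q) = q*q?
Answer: -34692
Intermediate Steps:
p(q) = q²
g(Y, l) = 2 + l - Y (g(Y, l) = 2 + (l - Y) = 2 + l - Y)
K(G, I) = 12 + I - G (K(G, I) = I + (2 + 10 - G) = I + (12 - G) = 12 + I - G)
K(48, -60) - p(186) = (12 - 60 - 1*48) - 1*186² = (12 - 60 - 48) - 1*34596 = -96 - 34596 = -34692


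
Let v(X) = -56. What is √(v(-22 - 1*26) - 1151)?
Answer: I*√1207 ≈ 34.742*I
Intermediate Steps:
√(v(-22 - 1*26) - 1151) = √(-56 - 1151) = √(-1207) = I*√1207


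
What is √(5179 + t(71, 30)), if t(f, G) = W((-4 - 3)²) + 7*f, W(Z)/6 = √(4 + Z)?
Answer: √(5676 + 6*√53) ≈ 75.629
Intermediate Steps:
W(Z) = 6*√(4 + Z)
t(f, G) = 6*√53 + 7*f (t(f, G) = 6*√(4 + (-4 - 3)²) + 7*f = 6*√(4 + (-7)²) + 7*f = 6*√(4 + 49) + 7*f = 6*√53 + 7*f)
√(5179 + t(71, 30)) = √(5179 + (6*√53 + 7*71)) = √(5179 + (6*√53 + 497)) = √(5179 + (497 + 6*√53)) = √(5676 + 6*√53)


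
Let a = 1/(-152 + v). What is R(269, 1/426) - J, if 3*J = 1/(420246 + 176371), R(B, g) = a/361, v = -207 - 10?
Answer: -641020/79474753953 ≈ -8.0657e-6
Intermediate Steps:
v = -217
a = -1/369 (a = 1/(-152 - 217) = 1/(-369) = -1/369 ≈ -0.0027100)
R(B, g) = -1/133209 (R(B, g) = -1/369/361 = -1/369*1/361 = -1/133209)
J = 1/1789851 (J = 1/(3*(420246 + 176371)) = (⅓)/596617 = (⅓)*(1/596617) = 1/1789851 ≈ 5.5871e-7)
R(269, 1/426) - J = -1/133209 - 1*1/1789851 = -1/133209 - 1/1789851 = -641020/79474753953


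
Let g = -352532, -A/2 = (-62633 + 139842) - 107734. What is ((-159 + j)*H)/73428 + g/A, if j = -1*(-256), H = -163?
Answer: -4475163541/747129900 ≈ -5.9898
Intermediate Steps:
j = 256
A = 61050 (A = -2*((-62633 + 139842) - 107734) = -2*(77209 - 107734) = -2*(-30525) = 61050)
((-159 + j)*H)/73428 + g/A = ((-159 + 256)*(-163))/73428 - 352532/61050 = (97*(-163))*(1/73428) - 352532*1/61050 = -15811*1/73428 - 176266/30525 = -15811/73428 - 176266/30525 = -4475163541/747129900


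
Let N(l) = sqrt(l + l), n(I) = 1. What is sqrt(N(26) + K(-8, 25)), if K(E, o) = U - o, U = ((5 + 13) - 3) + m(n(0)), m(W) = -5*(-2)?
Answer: sqrt(2)*13**(1/4) ≈ 2.6853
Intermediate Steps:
m(W) = 10
N(l) = sqrt(2)*sqrt(l) (N(l) = sqrt(2*l) = sqrt(2)*sqrt(l))
U = 25 (U = ((5 + 13) - 3) + 10 = (18 - 3) + 10 = 15 + 10 = 25)
K(E, o) = 25 - o
sqrt(N(26) + K(-8, 25)) = sqrt(sqrt(2)*sqrt(26) + (25 - 1*25)) = sqrt(2*sqrt(13) + (25 - 25)) = sqrt(2*sqrt(13) + 0) = sqrt(2*sqrt(13)) = sqrt(2)*13**(1/4)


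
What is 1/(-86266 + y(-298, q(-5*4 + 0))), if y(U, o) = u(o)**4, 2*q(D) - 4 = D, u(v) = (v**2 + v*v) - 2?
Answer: 1/251961110 ≈ 3.9689e-9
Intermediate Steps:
u(v) = -2 + 2*v**2 (u(v) = (v**2 + v**2) - 2 = 2*v**2 - 2 = -2 + 2*v**2)
q(D) = 2 + D/2
y(U, o) = (-2 + 2*o**2)**4
1/(-86266 + y(-298, q(-5*4 + 0))) = 1/(-86266 + 16*(-1 + (2 + (-5*4 + 0)/2)**2)**4) = 1/(-86266 + 16*(-1 + (2 + (-20 + 0)/2)**2)**4) = 1/(-86266 + 16*(-1 + (2 + (1/2)*(-20))**2)**4) = 1/(-86266 + 16*(-1 + (2 - 10)**2)**4) = 1/(-86266 + 16*(-1 + (-8)**2)**4) = 1/(-86266 + 16*(-1 + 64)**4) = 1/(-86266 + 16*63**4) = 1/(-86266 + 16*15752961) = 1/(-86266 + 252047376) = 1/251961110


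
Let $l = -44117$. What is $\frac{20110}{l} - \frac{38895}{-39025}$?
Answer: $\frac{186227593}{344333185} \approx 0.54084$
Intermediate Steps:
$\frac{20110}{l} - \frac{38895}{-39025} = \frac{20110}{-44117} - \frac{38895}{-39025} = 20110 \left(- \frac{1}{44117}\right) - - \frac{7779}{7805} = - \frac{20110}{44117} + \frac{7779}{7805} = \frac{186227593}{344333185}$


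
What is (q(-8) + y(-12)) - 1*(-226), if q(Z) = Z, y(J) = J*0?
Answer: 218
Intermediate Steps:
y(J) = 0
(q(-8) + y(-12)) - 1*(-226) = (-8 + 0) - 1*(-226) = -8 + 226 = 218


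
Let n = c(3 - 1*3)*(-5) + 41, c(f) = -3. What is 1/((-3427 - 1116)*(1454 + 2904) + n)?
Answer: -1/19798338 ≈ -5.0509e-8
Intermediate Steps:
n = 56 (n = -3*(-5) + 41 = 15 + 41 = 56)
1/((-3427 - 1116)*(1454 + 2904) + n) = 1/((-3427 - 1116)*(1454 + 2904) + 56) = 1/(-4543*4358 + 56) = 1/(-19798394 + 56) = 1/(-19798338) = -1/19798338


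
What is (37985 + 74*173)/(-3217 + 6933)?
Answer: 50787/3716 ≈ 13.667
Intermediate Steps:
(37985 + 74*173)/(-3217 + 6933) = (37985 + 12802)/3716 = 50787*(1/3716) = 50787/3716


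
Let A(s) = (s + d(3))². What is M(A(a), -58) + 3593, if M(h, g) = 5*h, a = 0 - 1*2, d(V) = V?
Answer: 3598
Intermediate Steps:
a = -2 (a = 0 - 2 = -2)
A(s) = (3 + s)² (A(s) = (s + 3)² = (3 + s)²)
M(A(a), -58) + 3593 = 5*(3 - 2)² + 3593 = 5*1² + 3593 = 5*1 + 3593 = 5 + 3593 = 3598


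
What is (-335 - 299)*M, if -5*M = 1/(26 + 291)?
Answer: ⅖ ≈ 0.40000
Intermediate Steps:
M = -1/1585 (M = -1/(5*(26 + 291)) = -⅕/317 = -⅕*1/317 = -1/1585 ≈ -0.00063092)
(-335 - 299)*M = (-335 - 299)*(-1/1585) = -634*(-1/1585) = ⅖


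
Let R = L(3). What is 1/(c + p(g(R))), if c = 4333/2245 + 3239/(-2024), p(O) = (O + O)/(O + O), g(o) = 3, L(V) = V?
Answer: 4543880/6042317 ≈ 0.75201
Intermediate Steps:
R = 3
p(O) = 1 (p(O) = (2*O)/((2*O)) = (2*O)*(1/(2*O)) = 1)
c = 1498437/4543880 (c = 4333*(1/2245) + 3239*(-1/2024) = 4333/2245 - 3239/2024 = 1498437/4543880 ≈ 0.32977)
1/(c + p(g(R))) = 1/(1498437/4543880 + 1) = 1/(6042317/4543880) = 4543880/6042317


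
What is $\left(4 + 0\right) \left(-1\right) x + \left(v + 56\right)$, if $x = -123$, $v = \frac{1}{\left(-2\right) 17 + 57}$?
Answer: $\frac{12605}{23} \approx 548.04$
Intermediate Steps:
$v = \frac{1}{23}$ ($v = \frac{1}{-34 + 57} = \frac{1}{23} \approx 0.043478$)
$\left(4 + 0\right) \left(-1\right) x + \left(v + 56\right) = \left(4 + 0\right) \left(-1\right) \left(-123\right) + \left(\frac{1}{23} + 56\right) = 4 \left(-1\right) \left(-123\right) + \frac{1289}{23} = \left(-4\right) \left(-123\right) + \frac{1289}{23} = 492 + \frac{1289}{23} = \frac{12605}{23}$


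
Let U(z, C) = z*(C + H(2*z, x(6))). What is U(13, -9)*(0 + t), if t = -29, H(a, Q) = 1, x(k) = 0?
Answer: 3016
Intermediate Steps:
U(z, C) = z*(1 + C) (U(z, C) = z*(C + 1) = z*(1 + C))
U(13, -9)*(0 + t) = (13*(1 - 9))*(0 - 29) = (13*(-8))*(-29) = -104*(-29) = 3016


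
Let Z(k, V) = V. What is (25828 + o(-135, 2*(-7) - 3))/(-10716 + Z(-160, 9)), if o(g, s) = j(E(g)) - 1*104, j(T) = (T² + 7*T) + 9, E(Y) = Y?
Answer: -43013/10707 ≈ -4.0173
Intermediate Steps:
j(T) = 9 + T² + 7*T
o(g, s) = -95 + g² + 7*g (o(g, s) = (9 + g² + 7*g) - 1*104 = (9 + g² + 7*g) - 104 = -95 + g² + 7*g)
(25828 + o(-135, 2*(-7) - 3))/(-10716 + Z(-160, 9)) = (25828 + (-95 + (-135)² + 7*(-135)))/(-10716 + 9) = (25828 + (-95 + 18225 - 945))/(-10707) = (25828 + 17185)*(-1/10707) = 43013*(-1/10707) = -43013/10707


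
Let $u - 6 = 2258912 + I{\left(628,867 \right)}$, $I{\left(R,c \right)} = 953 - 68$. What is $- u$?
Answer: $-2259803$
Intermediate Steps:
$I{\left(R,c \right)} = 885$
$u = 2259803$ ($u = 6 + \left(2258912 + 885\right) = 6 + 2259797 = 2259803$)
$- u = \left(-1\right) 2259803 = -2259803$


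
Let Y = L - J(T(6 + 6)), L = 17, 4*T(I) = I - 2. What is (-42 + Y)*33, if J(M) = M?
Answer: -1815/2 ≈ -907.50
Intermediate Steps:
T(I) = -1/2 + I/4 (T(I) = (I - 2)/4 = (-2 + I)/4 = -1/2 + I/4)
Y = 29/2 (Y = 17 - (-1/2 + (6 + 6)/4) = 17 - (-1/2 + (1/4)*12) = 17 - (-1/2 + 3) = 17 - 1*5/2 = 17 - 5/2 = 29/2 ≈ 14.500)
(-42 + Y)*33 = (-42 + 29/2)*33 = -55/2*33 = -1815/2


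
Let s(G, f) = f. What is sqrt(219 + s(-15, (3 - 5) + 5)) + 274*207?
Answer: 56718 + sqrt(222) ≈ 56733.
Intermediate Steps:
sqrt(219 + s(-15, (3 - 5) + 5)) + 274*207 = sqrt(219 + ((3 - 5) + 5)) + 274*207 = sqrt(219 + (-2 + 5)) + 56718 = sqrt(219 + 3) + 56718 = sqrt(222) + 56718 = 56718 + sqrt(222)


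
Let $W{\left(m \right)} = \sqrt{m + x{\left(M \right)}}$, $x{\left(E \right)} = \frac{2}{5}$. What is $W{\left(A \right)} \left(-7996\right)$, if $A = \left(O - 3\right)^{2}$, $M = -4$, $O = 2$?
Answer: $- \frac{7996 \sqrt{35}}{5} \approx -9461.0$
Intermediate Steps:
$x{\left(E \right)} = \frac{2}{5}$ ($x{\left(E \right)} = 2 \cdot \frac{1}{5} = \frac{2}{5}$)
$A = 1$ ($A = \left(2 - 3\right)^{2} = \left(-1\right)^{2} = 1$)
$W{\left(m \right)} = \sqrt{\frac{2}{5} + m}$ ($W{\left(m \right)} = \sqrt{m + \frac{2}{5}} = \sqrt{\frac{2}{5} + m}$)
$W{\left(A \right)} \left(-7996\right) = \frac{\sqrt{10 + 25 \cdot 1}}{5} \left(-7996\right) = \frac{\sqrt{10 + 25}}{5} \left(-7996\right) = \frac{\sqrt{35}}{5} \left(-7996\right) = - \frac{7996 \sqrt{35}}{5}$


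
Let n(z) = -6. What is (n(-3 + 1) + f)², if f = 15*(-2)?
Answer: 1296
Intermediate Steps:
f = -30
(n(-3 + 1) + f)² = (-6 - 30)² = (-36)² = 1296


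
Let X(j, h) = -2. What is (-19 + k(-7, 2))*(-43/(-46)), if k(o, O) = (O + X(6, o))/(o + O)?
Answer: -817/46 ≈ -17.761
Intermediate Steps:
k(o, O) = (-2 + O)/(O + o) (k(o, O) = (O - 2)/(o + O) = (-2 + O)/(O + o))
(-19 + k(-7, 2))*(-43/(-46)) = (-19 + (-2 + 2)/(2 - 7))*(-43/(-46)) = (-19 + 0/(-5))*(-43*(-1/46)) = (-19 - ⅕*0)*(43/46) = (-19 + 0)*(43/46) = -19*43/46 = -817/46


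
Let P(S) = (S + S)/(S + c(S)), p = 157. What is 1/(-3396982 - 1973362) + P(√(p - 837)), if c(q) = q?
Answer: 5370343/5370344 ≈ 1.0000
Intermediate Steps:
P(S) = 1 (P(S) = (S + S)/(S + S) = (2*S)/((2*S)) = (2*S)*(1/(2*S)) = 1)
1/(-3396982 - 1973362) + P(√(p - 837)) = 1/(-3396982 - 1973362) + 1 = 1/(-5370344) + 1 = -1/5370344 + 1 = 5370343/5370344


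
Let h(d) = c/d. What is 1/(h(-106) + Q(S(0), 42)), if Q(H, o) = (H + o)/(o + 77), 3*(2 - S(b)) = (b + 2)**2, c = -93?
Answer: 37842/46769 ≈ 0.80913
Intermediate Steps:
h(d) = -93/d
S(b) = 2 - (2 + b)**2/3 (S(b) = 2 - (b + 2)**2/3 = 2 - (2 + b)**2/3)
Q(H, o) = (H + o)/(77 + o)
1/(h(-106) + Q(S(0), 42)) = 1/(-93/(-106) + ((2 - (2 + 0)**2/3) + 42)/(77 + 42)) = 1/(-93*(-1/106) + ((2 - 1/3*2**2) + 42)/119) = 1/(93/106 + ((2 - 1/3*4) + 42)/119) = 1/(93/106 + ((2 - 4/3) + 42)/119) = 1/(93/106 + (2/3 + 42)/119) = 1/(93/106 + (1/119)*(128/3)) = 1/(93/106 + 128/357) = 1/(46769/37842) = 37842/46769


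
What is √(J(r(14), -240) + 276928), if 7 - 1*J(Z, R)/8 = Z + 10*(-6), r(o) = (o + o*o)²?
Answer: 2*I*√18834 ≈ 274.47*I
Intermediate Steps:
r(o) = (o + o²)²
J(Z, R) = 536 - 8*Z (J(Z, R) = 56 - 8*(Z + 10*(-6)) = 56 - 8*(Z - 60) = 56 - 8*(-60 + Z) = 56 + (480 - 8*Z) = 536 - 8*Z)
√(J(r(14), -240) + 276928) = √((536 - 8*14²*(1 + 14)²) + 276928) = √((536 - 1568*15²) + 276928) = √((536 - 1568*225) + 276928) = √((536 - 8*44100) + 276928) = √((536 - 352800) + 276928) = √(-352264 + 276928) = √(-75336) = 2*I*√18834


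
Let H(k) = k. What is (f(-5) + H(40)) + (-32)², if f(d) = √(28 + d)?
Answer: 1064 + √23 ≈ 1068.8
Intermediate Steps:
(f(-5) + H(40)) + (-32)² = (√(28 - 5) + 40) + (-32)² = (√23 + 40) + 1024 = (40 + √23) + 1024 = 1064 + √23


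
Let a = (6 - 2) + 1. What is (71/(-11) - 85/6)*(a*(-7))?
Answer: 47635/66 ≈ 721.74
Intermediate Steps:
a = 5 (a = 4 + 1 = 5)
(71/(-11) - 85/6)*(a*(-7)) = (71/(-11) - 85/6)*(5*(-7)) = (71*(-1/11) - 85*⅙)*(-35) = (-71/11 - 85/6)*(-35) = -1361/66*(-35) = 47635/66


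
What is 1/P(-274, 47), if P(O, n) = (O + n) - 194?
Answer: -1/421 ≈ -0.0023753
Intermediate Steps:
P(O, n) = -194 + O + n
1/P(-274, 47) = 1/(-194 - 274 + 47) = 1/(-421) = -1/421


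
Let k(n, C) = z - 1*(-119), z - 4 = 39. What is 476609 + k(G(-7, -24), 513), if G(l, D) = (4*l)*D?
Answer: 476771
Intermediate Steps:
G(l, D) = 4*D*l
z = 43 (z = 4 + 39 = 43)
k(n, C) = 162 (k(n, C) = 43 - 1*(-119) = 43 + 119 = 162)
476609 + k(G(-7, -24), 513) = 476609 + 162 = 476771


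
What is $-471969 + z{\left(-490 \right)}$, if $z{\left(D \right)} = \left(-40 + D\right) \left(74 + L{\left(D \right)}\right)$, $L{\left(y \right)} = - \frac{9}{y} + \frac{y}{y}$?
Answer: $- \frac{25074708}{49} \approx -5.1173 \cdot 10^{5}$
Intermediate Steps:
$L{\left(y \right)} = 1 - \frac{9}{y}$ ($L{\left(y \right)} = - \frac{9}{y} + 1 = 1 - \frac{9}{y}$)
$z{\left(D \right)} = \left(-40 + D\right) \left(74 + \frac{-9 + D}{D}\right)$
$-471969 + z{\left(-490 \right)} = -471969 + \left(-3009 + 75 \left(-490\right) + \frac{360}{-490}\right) = -471969 - \frac{1948227}{49} = - \frac{25074708}{49}$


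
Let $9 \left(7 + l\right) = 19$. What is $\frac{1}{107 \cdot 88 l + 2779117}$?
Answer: $\frac{9}{24597749} \approx 3.6589 \cdot 10^{-7}$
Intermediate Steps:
$l = - \frac{44}{9}$ ($l = -7 + \frac{1}{9} \cdot 19 = -7 + \frac{19}{9} = - \frac{44}{9} \approx -4.8889$)
$\frac{1}{107 \cdot 88 l + 2779117} = \frac{1}{107 \cdot 88 \left(- \frac{44}{9}\right) + 2779117} = \frac{1}{9416 \left(- \frac{44}{9}\right) + 2779117} = \frac{1}{- \frac{414304}{9} + 2779117} = \frac{1}{\frac{24597749}{9}} = \frac{9}{24597749}$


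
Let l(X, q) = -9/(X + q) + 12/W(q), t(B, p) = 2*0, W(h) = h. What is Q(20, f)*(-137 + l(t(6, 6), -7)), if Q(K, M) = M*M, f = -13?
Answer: -162578/7 ≈ -23225.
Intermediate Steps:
Q(K, M) = M²
t(B, p) = 0
l(X, q) = -9/(X + q) + 12/q
Q(20, f)*(-137 + l(t(6, 6), -7)) = (-13)²*(-137 + 3*(-7 + 4*0)/(-7*(0 - 7))) = 169*(-137 + 3*(-⅐)*(-7 + 0)/(-7)) = 169*(-137 + 3*(-⅐)*(-⅐)*(-7)) = 169*(-137 - 3/7) = 169*(-962/7) = -162578/7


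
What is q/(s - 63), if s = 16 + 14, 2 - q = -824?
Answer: -826/33 ≈ -25.030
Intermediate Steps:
q = 826 (q = 2 - 1*(-824) = 2 + 824 = 826)
s = 30
q/(s - 63) = 826/(30 - 63) = 826/(-33) = -1/33*826 = -826/33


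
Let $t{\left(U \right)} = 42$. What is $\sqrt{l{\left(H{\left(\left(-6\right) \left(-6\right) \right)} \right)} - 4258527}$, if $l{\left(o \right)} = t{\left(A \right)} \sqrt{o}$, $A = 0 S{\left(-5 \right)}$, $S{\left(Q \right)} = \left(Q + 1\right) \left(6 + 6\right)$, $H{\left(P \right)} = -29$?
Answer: $\sqrt{-4258527 + 42 i \sqrt{29}} \approx 0.05 + 2063.6 i$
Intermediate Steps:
$S{\left(Q \right)} = 12 + 12 Q$ ($S{\left(Q \right)} = \left(1 + Q\right) 12 = 12 + 12 Q$)
$A = 0$ ($A = 0 \left(12 + 12 \left(-5\right)\right) = 0 \left(12 - 60\right) = 0 \left(-48\right) = 0$)
$l{\left(o \right)} = 42 \sqrt{o}$
$\sqrt{l{\left(H{\left(\left(-6\right) \left(-6\right) \right)} \right)} - 4258527} = \sqrt{42 \sqrt{-29} - 4258527} = \sqrt{42 i \sqrt{29} - 4258527} = \sqrt{-4258527 + 42 i \sqrt{29}}$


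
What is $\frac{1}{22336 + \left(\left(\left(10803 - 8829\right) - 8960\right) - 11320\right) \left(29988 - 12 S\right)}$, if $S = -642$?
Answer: $- \frac{1}{689967416} \approx -1.4493 \cdot 10^{-9}$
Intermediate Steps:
$\frac{1}{22336 + \left(\left(\left(10803 - 8829\right) - 8960\right) - 11320\right) \left(29988 - 12 S\right)} = \frac{1}{22336 + \left(\left(\left(10803 - 8829\right) - 8960\right) - 11320\right) \left(29988 - -7704\right)} = \frac{1}{22336 + \left(\left(1974 - 8960\right) - 11320\right) \left(29988 + 7704\right)} = \frac{1}{22336 + \left(-6986 - 11320\right) 37692} = \frac{1}{22336 - 689989752} = \frac{1}{-689967416} = - \frac{1}{689967416}$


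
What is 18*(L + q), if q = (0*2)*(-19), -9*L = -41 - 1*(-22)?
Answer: 38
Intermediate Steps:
L = 19/9 (L = -(-41 - 1*(-22))/9 = -(-41 + 22)/9 = -⅑*(-19) = 19/9 ≈ 2.1111)
q = 0 (q = 0*(-19) = 0)
18*(L + q) = 18*(19/9 + 0) = 18*(19/9) = 38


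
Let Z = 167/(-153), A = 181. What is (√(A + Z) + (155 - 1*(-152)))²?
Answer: (15657 + √467942)²/2601 ≈ 1.0266e+5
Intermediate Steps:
Z = -167/153 (Z = 167*(-1/153) = -167/153 ≈ -1.0915)
(√(A + Z) + (155 - 1*(-152)))² = (√(181 - 167/153) + (155 - 1*(-152)))² = (√(27526/153) + (155 + 152))² = (√467942/51 + 307)² = (307 + √467942/51)²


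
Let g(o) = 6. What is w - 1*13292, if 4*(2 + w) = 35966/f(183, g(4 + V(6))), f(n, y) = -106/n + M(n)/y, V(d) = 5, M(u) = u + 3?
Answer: -144724507/11134 ≈ -12998.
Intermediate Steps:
M(u) = 3 + u
f(n, y) = -106/n + (3 + n)/y
w = 3268621/11134 (w = -2 + (35966/(-106/183 + 3/6 + 183/6))/4 = -2 + (35966/(-106*1/183 + 3*(⅙) + 183*(⅙)))/4 = -2 + (35966/(-106/183 + ½ + 61/2))/4 = -2 + (35966/(5567/183))/4 = -2 + (35966*(183/5567))/4 = -2 + (¼)*(6581778/5567) = -2 + 3290889/11134 = 3268621/11134 ≈ 293.57)
w - 1*13292 = 3268621/11134 - 1*13292 = 3268621/11134 - 13292 = -144724507/11134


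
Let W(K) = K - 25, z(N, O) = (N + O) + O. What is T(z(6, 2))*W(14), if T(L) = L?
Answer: -110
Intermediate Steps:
z(N, O) = N + 2*O
W(K) = -25 + K
T(z(6, 2))*W(14) = (6 + 2*2)*(-25 + 14) = (6 + 4)*(-11) = 10*(-11) = -110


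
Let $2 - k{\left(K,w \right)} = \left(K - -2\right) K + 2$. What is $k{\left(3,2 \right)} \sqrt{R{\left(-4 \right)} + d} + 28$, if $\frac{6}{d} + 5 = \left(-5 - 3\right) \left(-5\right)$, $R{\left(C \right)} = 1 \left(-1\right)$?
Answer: $28 - \frac{3 i \sqrt{1015}}{7} \approx 28.0 - 13.654 i$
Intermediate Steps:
$R{\left(C \right)} = -1$
$k{\left(K,w \right)} = - K \left(2 + K\right)$ ($k{\left(K,w \right)} = 2 - \left(\left(K - -2\right) K + 2\right) = 2 - \left(\left(K + 2\right) K + 2\right) = 2 - \left(\left(2 + K\right) K + 2\right) = 2 - \left(K \left(2 + K\right) + 2\right) = 2 - \left(2 + K \left(2 + K\right)\right) = - K \left(2 + K\right)$)
$d = \frac{6}{35}$ ($d = \frac{6}{-5 + \left(-5 - 3\right) \left(-5\right)} = \frac{6}{-5 - -40} = \frac{6}{-5 + 40} = \frac{6}{35} \approx 0.17143$)
$k{\left(3,2 \right)} \sqrt{R{\left(-4 \right)} + d} + 28 = \left(-1\right) 3 \left(2 + 3\right) \sqrt{-1 + \frac{6}{35}} + 28 = \left(-1\right) 3 \cdot 5 \sqrt{- \frac{29}{35}} + 28 = - 15 \frac{i \sqrt{1015}}{35} + 28 = - \frac{3 i \sqrt{1015}}{7} + 28 = 28 - \frac{3 i \sqrt{1015}}{7}$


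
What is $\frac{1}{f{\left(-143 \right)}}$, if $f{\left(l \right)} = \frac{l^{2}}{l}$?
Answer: $- \frac{1}{143} \approx -0.006993$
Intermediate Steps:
$f{\left(l \right)} = l$
$\frac{1}{f{\left(-143 \right)}} = \frac{1}{-143} = - \frac{1}{143}$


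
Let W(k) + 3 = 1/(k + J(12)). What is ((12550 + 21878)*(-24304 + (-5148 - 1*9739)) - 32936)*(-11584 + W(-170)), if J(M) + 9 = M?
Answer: 2610937302560520/167 ≈ 1.5634e+13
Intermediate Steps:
J(M) = -9 + M
W(k) = -3 + 1/(3 + k) (W(k) = -3 + 1/(k + (-9 + 12)) = -3 + 1/(k + 3) = -3 + 1/(3 + k))
((12550 + 21878)*(-24304 + (-5148 - 1*9739)) - 32936)*(-11584 + W(-170)) = ((12550 + 21878)*(-24304 + (-5148 - 1*9739)) - 32936)*(-11584 + (-8 - 3*(-170))/(3 - 170)) = (34428*(-24304 + (-5148 - 9739)) - 32936)*(-11584 + (-8 + 510)/(-167)) = (34428*(-24304 - 14887) - 32936)*(-11584 - 1/167*502) = (34428*(-39191) - 32936)*(-11584 - 502/167) = (-1349267748 - 32936)*(-1935030/167) = -1349300684*(-1935030/167) = 2610937302560520/167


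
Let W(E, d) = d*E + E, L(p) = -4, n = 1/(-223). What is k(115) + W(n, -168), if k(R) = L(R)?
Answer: -725/223 ≈ -3.2511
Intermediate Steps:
n = -1/223 ≈ -0.0044843
W(E, d) = E + E*d (W(E, d) = E*d + E = E + E*d)
k(R) = -4
k(115) + W(n, -168) = -4 - (1 - 168)/223 = -4 - 1/223*(-167) = -4 + 167/223 = -725/223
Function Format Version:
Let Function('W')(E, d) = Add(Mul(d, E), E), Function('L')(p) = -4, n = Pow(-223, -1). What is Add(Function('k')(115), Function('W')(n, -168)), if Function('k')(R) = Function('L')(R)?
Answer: Rational(-725, 223) ≈ -3.2511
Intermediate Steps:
n = Rational(-1, 223) ≈ -0.0044843
Function('W')(E, d) = Add(E, Mul(E, d)) (Function('W')(E, d) = Add(Mul(E, d), E) = Add(E, Mul(E, d)))
Function('k')(R) = -4
Add(Function('k')(115), Function('W')(n, -168)) = Add(-4, Mul(Rational(-1, 223), Add(1, -168))) = Add(-4, Mul(Rational(-1, 223), -167)) = Add(-4, Rational(167, 223)) = Rational(-725, 223)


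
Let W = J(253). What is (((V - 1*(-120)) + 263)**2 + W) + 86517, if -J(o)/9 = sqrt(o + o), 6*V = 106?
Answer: 2223457/9 - 9*sqrt(506) ≈ 2.4685e+5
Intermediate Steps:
V = 53/3 (V = (1/6)*106 = 53/3 ≈ 17.667)
J(o) = -9*sqrt(2)*sqrt(o) (J(o) = -9*sqrt(o + o) = -9*sqrt(2)*sqrt(o))
W = -9*sqrt(506) (W = -9*sqrt(2)*sqrt(253) = -9*sqrt(506) ≈ -202.45)
(((V - 1*(-120)) + 263)**2 + W) + 86517 = (((53/3 - 1*(-120)) + 263)**2 - 9*sqrt(506)) + 86517 = (((53/3 + 120) + 263)**2 - 9*sqrt(506)) + 86517 = ((413/3 + 263)**2 - 9*sqrt(506)) + 86517 = ((1202/3)**2 - 9*sqrt(506)) + 86517 = (1444804/9 - 9*sqrt(506)) + 86517 = 2223457/9 - 9*sqrt(506)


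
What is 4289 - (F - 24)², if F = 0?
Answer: 3713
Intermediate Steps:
4289 - (F - 24)² = 4289 - (0 - 24)² = 4289 - 1*(-24)² = 4289 - 1*576 = 4289 - 576 = 3713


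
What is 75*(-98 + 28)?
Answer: -5250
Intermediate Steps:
75*(-98 + 28) = 75*(-70) = -5250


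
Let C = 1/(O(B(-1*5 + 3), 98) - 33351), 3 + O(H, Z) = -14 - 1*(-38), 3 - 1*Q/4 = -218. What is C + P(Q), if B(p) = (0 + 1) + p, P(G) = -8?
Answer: -266641/33330 ≈ -8.0000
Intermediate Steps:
Q = 884 (Q = 12 - 4*(-218) = 12 + 872 = 884)
B(p) = 1 + p
O(H, Z) = 21 (O(H, Z) = -3 + (-14 - 1*(-38)) = -3 + (-14 + 38) = -3 + 24 = 21)
C = -1/33330 (C = 1/(21 - 33351) = 1/(-33330) = -1/33330 ≈ -3.0003e-5)
C + P(Q) = -1/33330 - 8 = -266641/33330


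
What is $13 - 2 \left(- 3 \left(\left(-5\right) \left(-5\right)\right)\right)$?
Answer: $163$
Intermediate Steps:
$13 - 2 \left(- 3 \left(\left(-5\right) \left(-5\right)\right)\right) = 13 - 2 \left(\left(-3\right) 25\right) = 13 - -150 = 13 + 150 = 163$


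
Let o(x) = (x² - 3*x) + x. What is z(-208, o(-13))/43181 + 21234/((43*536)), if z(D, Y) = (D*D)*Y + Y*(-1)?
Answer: 97678201017/497617844 ≈ 196.29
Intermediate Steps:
o(x) = x² - 2*x
z(D, Y) = -Y + Y*D² (z(D, Y) = D²*Y - Y = Y*D² - Y = -Y + Y*D²)
z(-208, o(-13))/43181 + 21234/((43*536)) = ((-13*(-2 - 13))*(-1 + (-208)²))/43181 + 21234/((43*536)) = ((-13*(-15))*(-1 + 43264))*(1/43181) + 21234/23048 = (195*43263)*(1/43181) + 21234*(1/23048) = 8436285*(1/43181) + 10617/11524 = 8436285/43181 + 10617/11524 = 97678201017/497617844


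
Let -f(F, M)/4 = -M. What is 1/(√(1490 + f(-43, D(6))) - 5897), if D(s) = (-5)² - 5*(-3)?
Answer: -5897/34772959 - 5*√66/34772959 ≈ -0.00017075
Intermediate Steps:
D(s) = 40 (D(s) = 25 + 15 = 40)
f(F, M) = 4*M (f(F, M) = -(-4)*M = 4*M)
1/(√(1490 + f(-43, D(6))) - 5897) = 1/(√(1490 + 4*40) - 5897) = 1/(√(1490 + 160) - 5897) = 1/(√1650 - 5897) = 1/(5*√66 - 5897) = 1/(-5897 + 5*√66)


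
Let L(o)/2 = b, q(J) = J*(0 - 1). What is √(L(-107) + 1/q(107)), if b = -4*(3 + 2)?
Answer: I*√458067/107 ≈ 6.3253*I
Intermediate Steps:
q(J) = -J (q(J) = J*(-1) = -J)
b = -20 (b = -4*5 = -20)
L(o) = -40 (L(o) = 2*(-20) = -40)
√(L(-107) + 1/q(107)) = √(-40 + 1/(-1*107)) = √(-40 + 1/(-107)) = √(-40 - 1/107) = √(-4281/107) = I*√458067/107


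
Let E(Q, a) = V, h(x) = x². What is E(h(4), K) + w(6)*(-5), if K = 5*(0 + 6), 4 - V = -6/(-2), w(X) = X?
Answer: -29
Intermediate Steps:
V = 1 (V = 4 - (-6)/(-2) = 4 - (-6)*(-1)/2 = 4 - 1*3 = 4 - 3 = 1)
K = 30 (K = 5*6 = 30)
E(Q, a) = 1
E(h(4), K) + w(6)*(-5) = 1 + 6*(-5) = 1 - 30 = -29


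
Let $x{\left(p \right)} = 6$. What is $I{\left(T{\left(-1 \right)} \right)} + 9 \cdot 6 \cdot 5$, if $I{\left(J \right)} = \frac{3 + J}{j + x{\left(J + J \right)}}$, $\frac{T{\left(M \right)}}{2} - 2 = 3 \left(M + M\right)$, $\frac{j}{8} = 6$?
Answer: $\frac{14575}{54} \approx 269.91$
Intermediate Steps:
$j = 48$ ($j = 8 \cdot 6 = 48$)
$T{\left(M \right)} = 4 + 12 M$ ($T{\left(M \right)} = 4 + 2 \cdot 3 \left(M + M\right) = 4 + 2 \cdot 3 \cdot 2 M = 4 + 2 \cdot 6 M = 4 + 12 M$)
$I{\left(J \right)} = \frac{1}{18} + \frac{J}{54}$ ($I{\left(J \right)} = \frac{3 + J}{48 + 6} = \frac{3 + J}{54} = \left(3 + J\right) \frac{1}{54} = \frac{1}{18} + \frac{J}{54}$)
$I{\left(T{\left(-1 \right)} \right)} + 9 \cdot 6 \cdot 5 = \left(\frac{1}{18} + \frac{4 + 12 \left(-1\right)}{54}\right) + 9 \cdot 6 \cdot 5 = \left(\frac{1}{18} + \frac{4 - 12}{54}\right) + 9 \cdot 30 = \left(\frac{1}{18} + \frac{1}{54} \left(-8\right)\right) + 270 = \left(\frac{1}{18} - \frac{4}{27}\right) + 270 = - \frac{5}{54} + 270 = \frac{14575}{54}$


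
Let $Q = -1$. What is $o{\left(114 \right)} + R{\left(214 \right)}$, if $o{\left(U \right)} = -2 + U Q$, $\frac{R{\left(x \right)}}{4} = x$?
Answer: $740$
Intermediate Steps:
$R{\left(x \right)} = 4 x$
$o{\left(U \right)} = -2 - U$ ($o{\left(U \right)} = -2 + U \left(-1\right) = -2 - U$)
$o{\left(114 \right)} + R{\left(214 \right)} = \left(-2 - 114\right) + 4 \cdot 214 = \left(-2 - 114\right) + 856 = -116 + 856 = 740$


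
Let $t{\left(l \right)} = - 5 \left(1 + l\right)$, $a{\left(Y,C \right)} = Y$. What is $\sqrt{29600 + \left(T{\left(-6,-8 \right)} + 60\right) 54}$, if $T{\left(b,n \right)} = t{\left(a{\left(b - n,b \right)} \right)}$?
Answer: $\sqrt{32030} \approx 178.97$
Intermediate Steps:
$t{\left(l \right)} = -5 - 5 l$
$T{\left(b,n \right)} = -5 - 5 b + 5 n$ ($T{\left(b,n \right)} = -5 - 5 \left(b - n\right) = -5 - \left(- 5 n + 5 b\right) = -5 - 5 b + 5 n$)
$\sqrt{29600 + \left(T{\left(-6,-8 \right)} + 60\right) 54} = \sqrt{29600 + \left(\left(-5 - -30 + 5 \left(-8\right)\right) + 60\right) 54} = \sqrt{29600 + \left(\left(-5 + 30 - 40\right) + 60\right) 54} = \sqrt{29600 + \left(-15 + 60\right) 54} = \sqrt{29600 + 45 \cdot 54} = \sqrt{29600 + 2430} = \sqrt{32030}$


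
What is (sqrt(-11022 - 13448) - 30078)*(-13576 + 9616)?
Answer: 119108880 - 3960*I*sqrt(24470) ≈ 1.1911e+8 - 6.1946e+5*I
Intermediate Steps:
(sqrt(-11022 - 13448) - 30078)*(-13576 + 9616) = (sqrt(-24470) - 30078)*(-3960) = (I*sqrt(24470) - 30078)*(-3960) = (-30078 + I*sqrt(24470))*(-3960) = 119108880 - 3960*I*sqrt(24470)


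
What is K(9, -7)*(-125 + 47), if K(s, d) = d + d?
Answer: 1092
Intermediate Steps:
K(s, d) = 2*d
K(9, -7)*(-125 + 47) = (2*(-7))*(-125 + 47) = -14*(-78) = 1092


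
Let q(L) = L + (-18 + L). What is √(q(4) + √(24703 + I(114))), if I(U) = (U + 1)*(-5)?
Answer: √(-10 + 8*√377) ≈ 12.055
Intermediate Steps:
I(U) = -5 - 5*U (I(U) = (1 + U)*(-5) = -5 - 5*U)
q(L) = -18 + 2*L
√(q(4) + √(24703 + I(114))) = √((-18 + 2*4) + √(24703 + (-5 - 5*114))) = √((-18 + 8) + √(24703 + (-5 - 570))) = √(-10 + √(24703 - 575)) = √(-10 + √24128) = √(-10 + 8*√377)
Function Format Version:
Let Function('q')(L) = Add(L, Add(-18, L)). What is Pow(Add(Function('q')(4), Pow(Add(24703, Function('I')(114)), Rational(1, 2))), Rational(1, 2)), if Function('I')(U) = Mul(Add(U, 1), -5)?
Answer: Pow(Add(-10, Mul(8, Pow(377, Rational(1, 2)))), Rational(1, 2)) ≈ 12.055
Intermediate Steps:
Function('I')(U) = Add(-5, Mul(-5, U)) (Function('I')(U) = Mul(Add(1, U), -5) = Add(-5, Mul(-5, U)))
Function('q')(L) = Add(-18, Mul(2, L))
Pow(Add(Function('q')(4), Pow(Add(24703, Function('I')(114)), Rational(1, 2))), Rational(1, 2)) = Pow(Add(Add(-18, Mul(2, 4)), Pow(Add(24703, Add(-5, Mul(-5, 114))), Rational(1, 2))), Rational(1, 2)) = Pow(Add(Add(-18, 8), Pow(Add(24703, Add(-5, -570)), Rational(1, 2))), Rational(1, 2)) = Pow(Add(-10, Pow(Add(24703, -575), Rational(1, 2))), Rational(1, 2)) = Pow(Add(-10, Pow(24128, Rational(1, 2))), Rational(1, 2)) = Pow(Add(-10, Mul(8, Pow(377, Rational(1, 2)))), Rational(1, 2))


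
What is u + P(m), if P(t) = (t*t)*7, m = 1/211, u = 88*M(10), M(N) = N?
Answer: 39178487/44521 ≈ 880.00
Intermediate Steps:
u = 880 (u = 88*10 = 880)
m = 1/211 ≈ 0.0047393
P(t) = 7*t² (P(t) = t²*7 = 7*t²)
u + P(m) = 880 + 7*(1/211)² = 880 + 7*(1/44521) = 880 + 7/44521 = 39178487/44521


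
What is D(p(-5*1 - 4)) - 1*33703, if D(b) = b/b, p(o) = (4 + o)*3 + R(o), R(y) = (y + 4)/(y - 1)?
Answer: -33702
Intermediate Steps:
R(y) = (4 + y)/(-1 + y)
p(o) = 12 + 3*o + (4 + o)/(-1 + o) (p(o) = (4 + o)*3 + (4 + o)/(-1 + o) = (12 + 3*o) + (4 + o)/(-1 + o) = 12 + 3*o + (4 + o)/(-1 + o))
D(b) = 1
D(p(-5*1 - 4)) - 1*33703 = 1 - 1*33703 = 1 - 33703 = -33702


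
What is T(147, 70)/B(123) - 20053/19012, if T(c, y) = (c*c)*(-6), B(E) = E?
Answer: -822482789/779492 ≈ -1055.2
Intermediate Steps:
T(c, y) = -6*c² (T(c, y) = c²*(-6) = -6*c²)
T(147, 70)/B(123) - 20053/19012 = -6*147²/123 - 20053/19012 = -6*21609*(1/123) - 20053*1/19012 = -129654*1/123 - 20053/19012 = -43218/41 - 20053/19012 = -822482789/779492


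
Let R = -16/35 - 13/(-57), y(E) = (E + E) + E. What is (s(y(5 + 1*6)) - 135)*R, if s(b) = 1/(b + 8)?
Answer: 2529038/81795 ≈ 30.919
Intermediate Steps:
y(E) = 3*E (y(E) = 2*E + E = 3*E)
R = -457/1995 (R = -16*1/35 - 13*(-1/57) = -16/35 + 13/57 = -457/1995 ≈ -0.22907)
s(b) = 1/(8 + b)
(s(y(5 + 1*6)) - 135)*R = (1/(8 + 3*(5 + 1*6)) - 135)*(-457/1995) = (1/(8 + 3*(5 + 6)) - 135)*(-457/1995) = (1/(8 + 3*11) - 135)*(-457/1995) = (1/(8 + 33) - 135)*(-457/1995) = (1/41 - 135)*(-457/1995) = -5534/41*(-457/1995) = 2529038/81795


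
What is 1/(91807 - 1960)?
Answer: 1/89847 ≈ 1.1130e-5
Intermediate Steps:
1/(91807 - 1960) = 1/89847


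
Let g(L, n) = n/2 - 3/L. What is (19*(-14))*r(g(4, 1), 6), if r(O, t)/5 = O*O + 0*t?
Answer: -665/8 ≈ -83.125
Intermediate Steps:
g(L, n) = n/2 - 3/L (g(L, n) = n*(1/2) - 3/L = n/2 - 3/L)
r(O, t) = 5*O**2 (r(O, t) = 5*(O*O + 0*t) = 5*(O**2 + 0) = 5*O**2)
(19*(-14))*r(g(4, 1), 6) = (19*(-14))*(5*((1/2)*1 - 3/4)**2) = -1330*(1/2 - 3*1/4)**2 = -1330*(1/2 - 3/4)**2 = -1330*(-1/4)**2 = -1330/16 = -266*5/16 = -665/8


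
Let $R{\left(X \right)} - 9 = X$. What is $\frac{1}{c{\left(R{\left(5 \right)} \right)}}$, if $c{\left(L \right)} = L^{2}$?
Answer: $\frac{1}{196} \approx 0.005102$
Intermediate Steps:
$R{\left(X \right)} = 9 + X$
$\frac{1}{c{\left(R{\left(5 \right)} \right)}} = \frac{1}{\left(9 + 5\right)^{2}} = \frac{1}{14^{2}} = \frac{1}{196}$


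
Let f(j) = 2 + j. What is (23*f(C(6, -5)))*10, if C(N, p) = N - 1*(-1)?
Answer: 2070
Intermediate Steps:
C(N, p) = 1 + N (C(N, p) = N + 1 = 1 + N)
(23*f(C(6, -5)))*10 = (23*(2 + (1 + 6)))*10 = (23*(2 + 7))*10 = (23*9)*10 = 207*10 = 2070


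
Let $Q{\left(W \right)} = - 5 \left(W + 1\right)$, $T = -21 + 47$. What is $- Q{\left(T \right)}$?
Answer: $135$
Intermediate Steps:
$T = 26$
$Q{\left(W \right)} = -5 - 5 W$ ($Q{\left(W \right)} = - 5 \left(1 + W\right) = -5 - 5 W$)
$- Q{\left(T \right)} = - (-5 - 130) = \left(-1\right) \left(-135\right) = 135$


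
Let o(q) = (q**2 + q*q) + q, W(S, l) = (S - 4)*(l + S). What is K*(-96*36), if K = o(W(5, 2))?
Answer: -362880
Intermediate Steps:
W(S, l) = (-4 + S)*(S + l)
o(q) = q + 2*q**2 (o(q) = (q**2 + q**2) + q = 2*q**2 + q = q + 2*q**2)
K = 105 (K = (5**2 - 4*5 - 4*2 + 5*2)*(1 + 2*(5**2 - 4*5 - 4*2 + 5*2)) = (25 - 20 - 8 + 10)*(1 + 2*(25 - 20 - 8 + 10)) = 7*(1 + 2*7) = 7*(1 + 14) = 7*15 = 105)
K*(-96*36) = 105*(-96*36) = 105*(-3456) = -362880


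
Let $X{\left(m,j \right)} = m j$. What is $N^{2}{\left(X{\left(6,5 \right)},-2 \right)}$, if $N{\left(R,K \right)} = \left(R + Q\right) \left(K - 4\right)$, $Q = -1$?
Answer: $30276$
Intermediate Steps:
$X{\left(m,j \right)} = j m$
$N{\left(R,K \right)} = \left(-1 + R\right) \left(-4 + K\right)$ ($N{\left(R,K \right)} = \left(R - 1\right) \left(K - 4\right) = \left(-1 + R\right) \left(-4 + K\right)$)
$N^{2}{\left(X{\left(6,5 \right)},-2 \right)} = \left(4 - -2 - 4 \cdot 5 \cdot 6 - 2 \cdot 5 \cdot 6\right)^{2} = \left(4 + 2 - 120 - 60\right)^{2} = \left(-174\right)^{2} = 30276$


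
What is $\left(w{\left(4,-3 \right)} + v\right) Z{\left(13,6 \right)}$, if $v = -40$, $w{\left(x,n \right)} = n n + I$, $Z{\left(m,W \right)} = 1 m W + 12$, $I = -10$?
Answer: $-3690$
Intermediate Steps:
$Z{\left(m,W \right)} = 12 + W m$ ($Z{\left(m,W \right)} = m W + 12 = W m + 12 = 12 + W m$)
$w{\left(x,n \right)} = -10 + n^{2}$ ($w{\left(x,n \right)} = n n - 10 = n^{2} - 10 = -10 + n^{2}$)
$\left(w{\left(4,-3 \right)} + v\right) Z{\left(13,6 \right)} = \left(\left(-10 + \left(-3\right)^{2}\right) - 40\right) \left(12 + 6 \cdot 13\right) = \left(\left(-10 + 9\right) - 40\right) \left(12 + 78\right) = \left(-1 - 40\right) 90 = \left(-41\right) 90 = -3690$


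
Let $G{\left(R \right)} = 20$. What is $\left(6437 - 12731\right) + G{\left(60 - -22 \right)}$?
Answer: $-6274$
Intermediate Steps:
$\left(6437 - 12731\right) + G{\left(60 - -22 \right)} = \left(6437 - 12731\right) + 20 = -6294 + 20 = -6274$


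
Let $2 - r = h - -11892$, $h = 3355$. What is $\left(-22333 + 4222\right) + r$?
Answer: $-33356$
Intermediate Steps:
$r = -15245$ ($r = 2 - \left(3355 - -11892\right) = 2 - \left(3355 + 11892\right) = 2 - 15247 = -15245$)
$\left(-22333 + 4222\right) + r = \left(-22333 + 4222\right) - 15245 = -18111 - 15245 = -33356$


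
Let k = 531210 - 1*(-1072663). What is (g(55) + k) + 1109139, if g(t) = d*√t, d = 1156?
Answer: 2713012 + 1156*√55 ≈ 2.7216e+6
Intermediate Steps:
k = 1603873 (k = 531210 + 1072663 = 1603873)
g(t) = 1156*√t
(g(55) + k) + 1109139 = (1156*√55 + 1603873) + 1109139 = (1603873 + 1156*√55) + 1109139 = 2713012 + 1156*√55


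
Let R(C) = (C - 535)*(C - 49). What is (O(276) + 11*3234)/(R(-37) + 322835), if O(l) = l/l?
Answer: 35575/372027 ≈ 0.095625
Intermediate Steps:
O(l) = 1
R(C) = (-535 + C)*(-49 + C)
(O(276) + 11*3234)/(R(-37) + 322835) = (1 + 11*3234)/((26215 + (-37)² - 584*(-37)) + 322835) = (1 + 35574)/((26215 + 1369 + 21608) + 322835) = 35575/(49192 + 322835) = 35575/372027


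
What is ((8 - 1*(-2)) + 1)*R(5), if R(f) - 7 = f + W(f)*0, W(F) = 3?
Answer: 132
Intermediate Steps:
R(f) = 7 + f (R(f) = 7 + (f + 3*0) = 7 + (f + 0) = 7 + f)
((8 - 1*(-2)) + 1)*R(5) = ((8 - 1*(-2)) + 1)*(7 + 5) = ((8 + 2) + 1)*12 = (10 + 1)*12 = 11*12 = 132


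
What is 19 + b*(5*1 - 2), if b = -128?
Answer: -365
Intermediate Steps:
19 + b*(5*1 - 2) = 19 - 128*(5*1 - 2) = 19 - 128*(5 - 2) = 19 - 128*3 = 19 - 384 = -365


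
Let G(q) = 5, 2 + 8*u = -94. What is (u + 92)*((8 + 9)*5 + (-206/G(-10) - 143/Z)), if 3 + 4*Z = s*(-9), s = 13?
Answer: 11656/3 ≈ 3885.3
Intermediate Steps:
u = -12 (u = -1/4 + (1/8)*(-94) = -1/4 - 47/4 = -12)
Z = -30 (Z = -3/4 + (13*(-9))/4 = -3/4 + (1/4)*(-117) = -3/4 - 117/4 = -30)
(u + 92)*((8 + 9)*5 + (-206/G(-10) - 143/Z)) = (-12 + 92)*((8 + 9)*5 + (-206/5 - 143/(-30))) = 80*(17*5 + (-206*1/5 - 143*(-1/30))) = 80*(85 + (-206/5 + 143/30)) = 80*(85 - 1093/30) = 80*(1457/30) = 11656/3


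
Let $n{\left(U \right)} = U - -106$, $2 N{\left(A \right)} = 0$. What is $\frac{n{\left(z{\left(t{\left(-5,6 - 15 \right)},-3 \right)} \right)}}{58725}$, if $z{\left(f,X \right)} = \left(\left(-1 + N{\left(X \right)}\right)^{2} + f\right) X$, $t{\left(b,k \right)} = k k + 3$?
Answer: $- \frac{149}{58725} \approx -0.0025373$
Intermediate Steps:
$N{\left(A \right)} = 0$ ($N{\left(A \right)} = \frac{1}{2} \cdot 0 = 0$)
$t{\left(b,k \right)} = 3 + k^{2}$ ($t{\left(b,k \right)} = k^{2} + 3 = 3 + k^{2}$)
$z{\left(f,X \right)} = X \left(1 + f\right)$ ($z{\left(f,X \right)} = \left(\left(-1 + 0\right)^{2} + f\right) X = \left(\left(-1\right)^{2} + f\right) X = \left(1 + f\right) X = X \left(1 + f\right)$)
$n{\left(U \right)} = 106 + U$ ($n{\left(U \right)} = U + 106 = 106 + U$)
$\frac{n{\left(z{\left(t{\left(-5,6 - 15 \right)},-3 \right)} \right)}}{58725} = \frac{106 - 3 \left(1 + \left(3 + \left(6 - 15\right)^{2}\right)\right)}{58725} = \left(106 - 3 \left(1 + \left(3 + \left(6 - 15\right)^{2}\right)\right)\right) \frac{1}{58725} = \left(106 - 3 \left(1 + \left(3 + \left(-9\right)^{2}\right)\right)\right) \frac{1}{58725} = \left(106 - 3 \left(1 + \left(3 + 81\right)\right)\right) \frac{1}{58725} = \left(106 - 3 \left(1 + 84\right)\right) \frac{1}{58725} = \left(106 - 255\right) \frac{1}{58725} = \left(-149\right) \frac{1}{58725} = - \frac{149}{58725}$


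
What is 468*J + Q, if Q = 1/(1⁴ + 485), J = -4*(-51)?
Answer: 46399393/486 ≈ 95472.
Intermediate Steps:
J = 204
Q = 1/486 (Q = 1/(1 + 485) = 1/486 ≈ 0.0020576)
468*J + Q = 468*204 + 1/486 = 95472 + 1/486 = 46399393/486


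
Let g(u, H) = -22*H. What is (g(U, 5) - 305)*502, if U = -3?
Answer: -208330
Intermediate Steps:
(g(U, 5) - 305)*502 = (-22*5 - 305)*502 = (-110 - 305)*502 = -415*502 = -208330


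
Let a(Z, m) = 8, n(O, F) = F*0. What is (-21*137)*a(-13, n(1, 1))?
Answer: -23016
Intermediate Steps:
n(O, F) = 0
(-21*137)*a(-13, n(1, 1)) = -21*137*8 = -2877*8 = -23016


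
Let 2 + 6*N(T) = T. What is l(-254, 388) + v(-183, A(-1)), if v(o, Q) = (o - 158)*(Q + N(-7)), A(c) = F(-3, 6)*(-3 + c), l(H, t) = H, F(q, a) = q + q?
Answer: -15853/2 ≈ -7926.5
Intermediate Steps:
F(q, a) = 2*q
N(T) = -⅓ + T/6
A(c) = 18 - 6*c (A(c) = (2*(-3))*(-3 + c) = -6*(-3 + c) = 18 - 6*c)
v(o, Q) = (-158 + o)*(-3/2 + Q) (v(o, Q) = (o - 158)*(Q + (-⅓ + (⅙)*(-7))) = (-158 + o)*(Q + (-⅓ - 7/6)) = (-158 + o)*(Q - 3/2) = (-158 + o)*(-3/2 + Q))
l(-254, 388) + v(-183, A(-1)) = -254 + (237 - 158*(18 - 6*(-1)) - 3/2*(-183) + (18 - 6*(-1))*(-183)) = -254 + (237 - 158*(18 + 6) + 549/2 + (18 + 6)*(-183)) = -254 + (237 - 158*24 + 549/2 + 24*(-183)) = -254 + (237 - 3792 + 549/2 - 4392) = -254 - 15345/2 = -15853/2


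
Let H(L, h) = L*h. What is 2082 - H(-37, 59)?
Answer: 4265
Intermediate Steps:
2082 - H(-37, 59) = 2082 - (-37)*59 = 2082 - 1*(-2183) = 2082 + 2183 = 4265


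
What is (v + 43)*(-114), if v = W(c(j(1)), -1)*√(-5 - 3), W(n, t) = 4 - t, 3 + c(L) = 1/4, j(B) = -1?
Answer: -4902 - 1140*I*√2 ≈ -4902.0 - 1612.2*I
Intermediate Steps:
c(L) = -11/4 (c(L) = -3 + 1/4 = -3 + ¼ = -11/4)
v = 10*I*√2 (v = (4 - 1*(-1))*√(-5 - 3) = (4 + 1)*√(-8) = 5*(2*I*√2) = 10*I*√2 ≈ 14.142*I)
(v + 43)*(-114) = (10*I*√2 + 43)*(-114) = (43 + 10*I*√2)*(-114) = -4902 - 1140*I*√2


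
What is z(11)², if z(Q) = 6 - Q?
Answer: 25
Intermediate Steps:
z(11)² = (6 - 1*11)² = (6 - 11)² = (-5)² = 25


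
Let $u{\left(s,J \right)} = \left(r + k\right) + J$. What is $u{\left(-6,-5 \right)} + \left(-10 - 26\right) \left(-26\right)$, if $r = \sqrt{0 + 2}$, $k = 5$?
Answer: $936 + \sqrt{2} \approx 937.41$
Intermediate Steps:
$r = \sqrt{2} \approx 1.4142$
$u{\left(s,J \right)} = 5 + J + \sqrt{2}$ ($u{\left(s,J \right)} = \left(\sqrt{2} + 5\right) + J = \left(5 + \sqrt{2}\right) + J = 5 + J + \sqrt{2}$)
$u{\left(-6,-5 \right)} + \left(-10 - 26\right) \left(-26\right) = \left(5 - 5 + \sqrt{2}\right) + \left(-10 - 26\right) \left(-26\right) = \sqrt{2} + \left(-10 - 26\right) \left(-26\right) = \sqrt{2} - -936 = \sqrt{2} + 936 = 936 + \sqrt{2}$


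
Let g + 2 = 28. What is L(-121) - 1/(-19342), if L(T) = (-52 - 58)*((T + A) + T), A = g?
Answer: 459565921/19342 ≈ 23760.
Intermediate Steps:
g = 26 (g = -2 + 28 = 26)
A = 26
L(T) = -2860 - 220*T (L(T) = (-52 - 58)*((T + 26) + T) = -110*((26 + T) + T) = -110*(26 + 2*T) = -2860 - 220*T)
L(-121) - 1/(-19342) = (-2860 - 220*(-121)) - 1/(-19342) = (-2860 + 26620) - 1*(-1/19342) = 23760 + 1/19342 = 459565921/19342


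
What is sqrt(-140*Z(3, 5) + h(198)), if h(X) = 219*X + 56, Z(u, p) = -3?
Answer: sqrt(43838) ≈ 209.38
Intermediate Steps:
h(X) = 56 + 219*X
sqrt(-140*Z(3, 5) + h(198)) = sqrt(-140*(-3) + (56 + 219*198)) = sqrt(420 + (56 + 43362)) = sqrt(420 + 43418) = sqrt(43838)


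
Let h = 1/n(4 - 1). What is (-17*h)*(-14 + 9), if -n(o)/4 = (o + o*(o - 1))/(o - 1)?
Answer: -85/18 ≈ -4.7222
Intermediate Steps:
n(o) = -4*(o + o*(-1 + o))/(-1 + o) (n(o) = -4*(o + o*(o - 1))/(o - 1) = -4*(o + o*(-1 + o))/(-1 + o))
h = -1/18 (h = 1/(-4*(4 - 1)²/(-1 + (4 - 1))) = 1/(-4*3²/(-1 + 3)) = 1/(-4*9/2) = 1/(-4*9*½) = 1/(-18) = -1/18 ≈ -0.055556)
(-17*h)*(-14 + 9) = (-17*(-1/18))*(-14 + 9) = (17/18)*(-5) = -85/18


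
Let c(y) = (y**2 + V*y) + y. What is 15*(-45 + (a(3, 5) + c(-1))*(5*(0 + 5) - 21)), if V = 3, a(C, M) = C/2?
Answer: -765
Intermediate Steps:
a(C, M) = C/2 (a(C, M) = C*(1/2) = C/2)
c(y) = y**2 + 4*y (c(y) = (y**2 + 3*y) + y = y**2 + 4*y)
15*(-45 + (a(3, 5) + c(-1))*(5*(0 + 5) - 21)) = 15*(-45 + ((1/2)*3 - (4 - 1))*(5*(0 + 5) - 21)) = 15*(-45 + (3/2 - 1*3)*(5*5 - 21)) = 15*(-45 + (3/2 - 3)*(25 - 21)) = 15*(-45 - 3/2*4) = 15*(-45 - 6) = 15*(-51) = -765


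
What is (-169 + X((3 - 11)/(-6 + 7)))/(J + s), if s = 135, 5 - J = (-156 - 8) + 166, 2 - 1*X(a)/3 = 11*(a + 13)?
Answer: -164/69 ≈ -2.3768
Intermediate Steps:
X(a) = -423 - 33*a (X(a) = 6 - 33*(a + 13) = 6 - 33*(13 + a) = 6 - 3*(143 + 11*a) = 6 + (-429 - 33*a) = -423 - 33*a)
J = 3 (J = 5 - ((-156 - 8) + 166) = 5 - (-164 + 166) = 5 - 1*2 = 5 - 2 = 3)
(-169 + X((3 - 11)/(-6 + 7)))/(J + s) = (-169 + (-423 - 33*(3 - 11)/(-6 + 7)))/(3 + 135) = (-169 + (-423 - (-264)/1))/138 = (-169 + (-423 - (-264)))*(1/138) = (-169 + (-423 - 33*(-8)))*(1/138) = (-169 + (-423 + 264))*(1/138) = (-169 - 159)*(1/138) = -328*1/138 = -164/69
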